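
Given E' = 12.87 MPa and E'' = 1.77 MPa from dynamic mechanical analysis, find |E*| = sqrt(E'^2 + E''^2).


|E*| = sqrt(E'^2 + E''^2)
= sqrt(12.87^2 + 1.77^2)
= sqrt(165.6369 + 3.1329)
= 12.991 MPa

12.991 MPa


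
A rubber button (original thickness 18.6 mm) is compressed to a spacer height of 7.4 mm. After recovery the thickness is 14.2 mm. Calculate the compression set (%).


CS = (t0 - recovered) / (t0 - ts) * 100
= (18.6 - 14.2) / (18.6 - 7.4) * 100
= 4.4 / 11.2 * 100
= 39.3%

39.3%


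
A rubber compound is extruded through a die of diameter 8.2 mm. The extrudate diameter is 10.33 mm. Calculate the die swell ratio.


Die swell ratio = D_extrudate / D_die
= 10.33 / 8.2
= 1.26

Die swell = 1.26


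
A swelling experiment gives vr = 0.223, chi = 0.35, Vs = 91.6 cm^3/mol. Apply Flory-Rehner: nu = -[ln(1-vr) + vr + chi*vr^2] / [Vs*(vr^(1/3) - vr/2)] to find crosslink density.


ln(1 - vr) = ln(1 - 0.223) = -0.2523
Numerator = -((-0.2523) + 0.223 + 0.35 * 0.223^2) = 0.0119
Denominator = 91.6 * (0.223^(1/3) - 0.223/2) = 45.3340
nu = 0.0119 / 45.3340 = 2.6271e-04 mol/cm^3

2.6271e-04 mol/cm^3


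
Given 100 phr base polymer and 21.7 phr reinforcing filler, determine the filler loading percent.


Filler % = filler / (rubber + filler) * 100
= 21.7 / (100 + 21.7) * 100
= 21.7 / 121.7 * 100
= 17.83%

17.83%


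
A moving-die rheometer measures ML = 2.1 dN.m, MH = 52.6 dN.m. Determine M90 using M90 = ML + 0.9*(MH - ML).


M90 = ML + 0.9 * (MH - ML)
M90 = 2.1 + 0.9 * (52.6 - 2.1)
M90 = 2.1 + 0.9 * 50.5
M90 = 47.55 dN.m

47.55 dN.m


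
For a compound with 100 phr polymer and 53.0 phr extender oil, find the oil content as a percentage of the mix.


Oil % = oil / (100 + oil) * 100
= 53.0 / (100 + 53.0) * 100
= 53.0 / 153.0 * 100
= 34.64%

34.64%


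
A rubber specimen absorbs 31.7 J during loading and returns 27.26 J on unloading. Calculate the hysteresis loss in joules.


Hysteresis loss = loading - unloading
= 31.7 - 27.26
= 4.44 J

4.44 J


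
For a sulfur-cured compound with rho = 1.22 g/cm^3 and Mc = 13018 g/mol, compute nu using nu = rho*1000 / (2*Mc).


nu = rho * 1000 / (2 * Mc)
nu = 1.22 * 1000 / (2 * 13018)
nu = 1220.0 / 26036
nu = 0.0469 mol/L

0.0469 mol/L


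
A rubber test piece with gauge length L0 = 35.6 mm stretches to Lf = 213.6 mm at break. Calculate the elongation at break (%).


Elongation = (Lf - L0) / L0 * 100
= (213.6 - 35.6) / 35.6 * 100
= 178.0 / 35.6 * 100
= 500.0%

500.0%


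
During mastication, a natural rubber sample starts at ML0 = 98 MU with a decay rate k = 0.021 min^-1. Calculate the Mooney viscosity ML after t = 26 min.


ML = ML0 * exp(-k * t)
ML = 98 * exp(-0.021 * 26)
ML = 98 * 0.5793
ML = 56.77 MU

56.77 MU


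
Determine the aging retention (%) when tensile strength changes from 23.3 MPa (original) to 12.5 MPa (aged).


Retention = aged / original * 100
= 12.5 / 23.3 * 100
= 53.6%

53.6%


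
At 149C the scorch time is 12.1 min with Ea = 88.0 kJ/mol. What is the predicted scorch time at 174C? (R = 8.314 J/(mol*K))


Convert temperatures: T1 = 149 + 273.15 = 422.15 K, T2 = 174 + 273.15 = 447.15 K
ts2_new = 12.1 * exp(88000 / 8.314 * (1/447.15 - 1/422.15))
1/T2 - 1/T1 = -1.3244e-04
ts2_new = 2.98 min

2.98 min


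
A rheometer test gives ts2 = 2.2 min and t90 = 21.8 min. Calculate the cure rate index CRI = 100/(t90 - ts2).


CRI = 100 / (t90 - ts2)
= 100 / (21.8 - 2.2)
= 100 / 19.6
= 5.1 min^-1

5.1 min^-1


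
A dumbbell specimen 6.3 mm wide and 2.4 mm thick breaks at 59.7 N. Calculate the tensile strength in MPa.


Area = width * thickness = 6.3 * 2.4 = 15.12 mm^2
TS = force / area = 59.7 / 15.12 = 3.95 MPa

3.95 MPa


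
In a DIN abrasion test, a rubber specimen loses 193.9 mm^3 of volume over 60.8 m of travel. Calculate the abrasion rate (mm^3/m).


Rate = volume_loss / distance
= 193.9 / 60.8
= 3.189 mm^3/m

3.189 mm^3/m


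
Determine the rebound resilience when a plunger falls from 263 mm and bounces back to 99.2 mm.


Resilience = h_rebound / h_drop * 100
= 99.2 / 263 * 100
= 37.7%

37.7%


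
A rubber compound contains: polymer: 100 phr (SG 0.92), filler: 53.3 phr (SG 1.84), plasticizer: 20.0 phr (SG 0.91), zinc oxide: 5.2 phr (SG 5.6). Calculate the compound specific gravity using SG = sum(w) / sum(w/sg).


Sum of weights = 178.5
Volume contributions:
  polymer: 100/0.92 = 108.6957
  filler: 53.3/1.84 = 28.9674
  plasticizer: 20.0/0.91 = 21.9780
  zinc oxide: 5.2/5.6 = 0.9286
Sum of volumes = 160.5696
SG = 178.5 / 160.5696 = 1.112

SG = 1.112


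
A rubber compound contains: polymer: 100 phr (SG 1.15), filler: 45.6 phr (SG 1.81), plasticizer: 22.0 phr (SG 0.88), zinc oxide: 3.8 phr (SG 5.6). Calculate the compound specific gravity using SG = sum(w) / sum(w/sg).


Sum of weights = 171.4
Volume contributions:
  polymer: 100/1.15 = 86.9565
  filler: 45.6/1.81 = 25.1934
  plasticizer: 22.0/0.88 = 25.0000
  zinc oxide: 3.8/5.6 = 0.6786
Sum of volumes = 137.8285
SG = 171.4 / 137.8285 = 1.244

SG = 1.244


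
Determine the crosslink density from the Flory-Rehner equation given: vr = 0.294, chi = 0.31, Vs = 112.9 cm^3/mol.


ln(1 - vr) = ln(1 - 0.294) = -0.3481
Numerator = -((-0.3481) + 0.294 + 0.31 * 0.294^2) = 0.0273
Denominator = 112.9 * (0.294^(1/3) - 0.294/2) = 58.4754
nu = 0.0273 / 58.4754 = 4.6763e-04 mol/cm^3

4.6763e-04 mol/cm^3


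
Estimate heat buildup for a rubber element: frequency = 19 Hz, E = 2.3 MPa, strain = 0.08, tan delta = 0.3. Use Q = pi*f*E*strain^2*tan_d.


Q = pi * f * E * strain^2 * tan_d
= pi * 19 * 2.3 * 0.08^2 * 0.3
= pi * 19 * 2.3 * 0.0064 * 0.3
= 0.2636

Q = 0.2636


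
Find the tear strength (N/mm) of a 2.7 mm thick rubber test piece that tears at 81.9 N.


Tear strength = force / thickness
= 81.9 / 2.7
= 30.33 N/mm

30.33 N/mm


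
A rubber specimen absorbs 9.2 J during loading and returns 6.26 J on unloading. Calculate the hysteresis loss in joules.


Hysteresis loss = loading - unloading
= 9.2 - 6.26
= 2.94 J

2.94 J


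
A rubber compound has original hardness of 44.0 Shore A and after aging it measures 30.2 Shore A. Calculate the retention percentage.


Retention = aged / original * 100
= 30.2 / 44.0 * 100
= 68.6%

68.6%


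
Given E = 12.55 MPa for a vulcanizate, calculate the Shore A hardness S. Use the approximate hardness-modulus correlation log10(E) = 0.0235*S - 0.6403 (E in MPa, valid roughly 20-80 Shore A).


log10(E) = 0.0235*S - 0.6403  =>  S = (log10(E) + 0.6403) / 0.0235
log10(12.55) = 1.098644
S = (1.098644 + 0.6403) / 0.0235 = 1.738944 / 0.0235
S = 74.0

Shore A = 74.0


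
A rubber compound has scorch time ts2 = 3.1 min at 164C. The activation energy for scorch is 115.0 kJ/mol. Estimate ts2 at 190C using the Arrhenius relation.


Convert temperatures: T1 = 164 + 273.15 = 437.15 K, T2 = 190 + 273.15 = 463.15 K
ts2_new = 3.1 * exp(115000 / 8.314 * (1/463.15 - 1/437.15))
1/T2 - 1/T1 = -1.2842e-04
ts2_new = 0.52 min

0.52 min


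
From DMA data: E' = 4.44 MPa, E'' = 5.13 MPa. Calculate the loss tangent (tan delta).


tan delta = E'' / E'
= 5.13 / 4.44
= 1.1554

tan delta = 1.1554


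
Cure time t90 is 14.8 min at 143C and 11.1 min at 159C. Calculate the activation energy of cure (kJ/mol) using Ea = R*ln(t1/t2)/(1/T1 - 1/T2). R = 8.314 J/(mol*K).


T1 = 416.15 K, T2 = 432.15 K
1/T1 - 1/T2 = 8.8968e-05
ln(t1/t2) = ln(14.8/11.1) = 0.2877
Ea = 8.314 * 0.2877 / 8.8968e-05 = 26883.5893 J/mol
Ea = 26.88 kJ/mol

26.88 kJ/mol


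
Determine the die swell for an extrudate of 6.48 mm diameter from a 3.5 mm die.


Die swell ratio = D_extrudate / D_die
= 6.48 / 3.5
= 1.851

Die swell = 1.851


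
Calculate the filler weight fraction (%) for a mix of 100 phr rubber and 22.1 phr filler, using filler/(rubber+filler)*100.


Filler % = filler / (rubber + filler) * 100
= 22.1 / (100 + 22.1) * 100
= 22.1 / 122.1 * 100
= 18.1%

18.1%


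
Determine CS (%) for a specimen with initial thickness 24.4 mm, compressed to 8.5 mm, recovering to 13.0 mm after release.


CS = (t0 - recovered) / (t0 - ts) * 100
= (24.4 - 13.0) / (24.4 - 8.5) * 100
= 11.4 / 15.9 * 100
= 71.7%

71.7%


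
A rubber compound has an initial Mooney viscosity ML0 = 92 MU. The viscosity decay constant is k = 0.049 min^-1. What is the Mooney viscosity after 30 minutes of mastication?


ML = ML0 * exp(-k * t)
ML = 92 * exp(-0.049 * 30)
ML = 92 * 0.2299
ML = 21.15 MU

21.15 MU


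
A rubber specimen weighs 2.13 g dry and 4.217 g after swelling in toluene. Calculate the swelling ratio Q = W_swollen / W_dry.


Q = W_swollen / W_dry
Q = 4.217 / 2.13
Q = 1.98

Q = 1.98


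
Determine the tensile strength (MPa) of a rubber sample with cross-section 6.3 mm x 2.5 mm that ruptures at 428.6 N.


Area = width * thickness = 6.3 * 2.5 = 15.75 mm^2
TS = force / area = 428.6 / 15.75 = 27.21 MPa

27.21 MPa


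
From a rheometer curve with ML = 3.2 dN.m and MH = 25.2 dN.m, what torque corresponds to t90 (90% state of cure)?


M90 = ML + 0.9 * (MH - ML)
M90 = 3.2 + 0.9 * (25.2 - 3.2)
M90 = 3.2 + 0.9 * 22.0
M90 = 23.0 dN.m

23.0 dN.m


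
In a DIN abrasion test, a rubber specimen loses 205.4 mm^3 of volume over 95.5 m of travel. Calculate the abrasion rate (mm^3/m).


Rate = volume_loss / distance
= 205.4 / 95.5
= 2.151 mm^3/m

2.151 mm^3/m


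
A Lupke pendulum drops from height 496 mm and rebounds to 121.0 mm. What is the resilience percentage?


Resilience = h_rebound / h_drop * 100
= 121.0 / 496 * 100
= 24.4%

24.4%


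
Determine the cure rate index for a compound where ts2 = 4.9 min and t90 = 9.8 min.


CRI = 100 / (t90 - ts2)
= 100 / (9.8 - 4.9)
= 100 / 4.9
= 20.41 min^-1

20.41 min^-1


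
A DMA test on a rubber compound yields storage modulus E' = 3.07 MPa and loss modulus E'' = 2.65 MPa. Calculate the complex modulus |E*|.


|E*| = sqrt(E'^2 + E''^2)
= sqrt(3.07^2 + 2.65^2)
= sqrt(9.4249 + 7.0225)
= 4.056 MPa

4.056 MPa


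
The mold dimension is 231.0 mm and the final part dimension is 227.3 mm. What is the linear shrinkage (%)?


Shrinkage = (mold - part) / mold * 100
= (231.0 - 227.3) / 231.0 * 100
= 3.7 / 231.0 * 100
= 1.6%

1.6%


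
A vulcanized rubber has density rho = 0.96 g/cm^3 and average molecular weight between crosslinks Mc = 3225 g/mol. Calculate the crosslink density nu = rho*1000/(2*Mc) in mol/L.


nu = rho * 1000 / (2 * Mc)
nu = 0.96 * 1000 / (2 * 3225)
nu = 960.0 / 6450
nu = 0.1488 mol/L

0.1488 mol/L


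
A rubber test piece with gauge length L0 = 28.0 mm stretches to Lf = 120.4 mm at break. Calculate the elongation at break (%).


Elongation = (Lf - L0) / L0 * 100
= (120.4 - 28.0) / 28.0 * 100
= 92.4 / 28.0 * 100
= 330.0%

330.0%


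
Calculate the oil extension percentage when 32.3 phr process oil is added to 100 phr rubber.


Oil % = oil / (100 + oil) * 100
= 32.3 / (100 + 32.3) * 100
= 32.3 / 132.3 * 100
= 24.41%

24.41%


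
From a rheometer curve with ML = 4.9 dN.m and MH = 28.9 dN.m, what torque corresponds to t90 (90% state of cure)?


M90 = ML + 0.9 * (MH - ML)
M90 = 4.9 + 0.9 * (28.9 - 4.9)
M90 = 4.9 + 0.9 * 24.0
M90 = 26.5 dN.m

26.5 dN.m


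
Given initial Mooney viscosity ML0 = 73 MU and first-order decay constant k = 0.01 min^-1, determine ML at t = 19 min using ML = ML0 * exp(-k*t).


ML = ML0 * exp(-k * t)
ML = 73 * exp(-0.01 * 19)
ML = 73 * 0.8270
ML = 60.37 MU

60.37 MU


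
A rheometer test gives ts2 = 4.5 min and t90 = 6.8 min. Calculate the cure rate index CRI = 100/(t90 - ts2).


CRI = 100 / (t90 - ts2)
= 100 / (6.8 - 4.5)
= 100 / 2.3
= 43.48 min^-1

43.48 min^-1


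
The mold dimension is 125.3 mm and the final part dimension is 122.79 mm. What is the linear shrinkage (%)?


Shrinkage = (mold - part) / mold * 100
= (125.3 - 122.79) / 125.3 * 100
= 2.51 / 125.3 * 100
= 2.0%

2.0%


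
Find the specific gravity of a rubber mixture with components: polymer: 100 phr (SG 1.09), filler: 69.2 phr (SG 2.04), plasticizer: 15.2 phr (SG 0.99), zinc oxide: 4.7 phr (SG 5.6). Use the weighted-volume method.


Sum of weights = 189.1
Volume contributions:
  polymer: 100/1.09 = 91.7431
  filler: 69.2/2.04 = 33.9216
  plasticizer: 15.2/0.99 = 15.3535
  zinc oxide: 4.7/5.6 = 0.8393
Sum of volumes = 141.8575
SG = 189.1 / 141.8575 = 1.333

SG = 1.333


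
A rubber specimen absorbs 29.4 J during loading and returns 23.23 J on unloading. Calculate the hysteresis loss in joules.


Hysteresis loss = loading - unloading
= 29.4 - 23.23
= 6.17 J

6.17 J


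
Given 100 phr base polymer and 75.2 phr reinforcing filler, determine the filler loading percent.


Filler % = filler / (rubber + filler) * 100
= 75.2 / (100 + 75.2) * 100
= 75.2 / 175.2 * 100
= 42.92%

42.92%


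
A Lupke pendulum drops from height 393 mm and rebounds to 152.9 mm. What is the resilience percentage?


Resilience = h_rebound / h_drop * 100
= 152.9 / 393 * 100
= 38.9%

38.9%


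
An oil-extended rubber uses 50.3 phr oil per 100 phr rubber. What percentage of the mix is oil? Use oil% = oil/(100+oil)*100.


Oil % = oil / (100 + oil) * 100
= 50.3 / (100 + 50.3) * 100
= 50.3 / 150.3 * 100
= 33.47%

33.47%


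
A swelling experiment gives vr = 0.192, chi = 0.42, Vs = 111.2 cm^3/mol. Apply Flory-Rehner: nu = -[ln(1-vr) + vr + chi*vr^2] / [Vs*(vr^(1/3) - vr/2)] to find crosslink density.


ln(1 - vr) = ln(1 - 0.192) = -0.2132
Numerator = -((-0.2132) + 0.192 + 0.42 * 0.192^2) = 0.0057
Denominator = 111.2 * (0.192^(1/3) - 0.192/2) = 53.4761
nu = 0.0057 / 53.4761 = 1.0678e-04 mol/cm^3

1.0678e-04 mol/cm^3


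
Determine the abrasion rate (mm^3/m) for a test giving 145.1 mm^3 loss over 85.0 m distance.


Rate = volume_loss / distance
= 145.1 / 85.0
= 1.707 mm^3/m

1.707 mm^3/m


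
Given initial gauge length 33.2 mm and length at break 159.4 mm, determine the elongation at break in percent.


Elongation = (Lf - L0) / L0 * 100
= (159.4 - 33.2) / 33.2 * 100
= 126.2 / 33.2 * 100
= 380.1%

380.1%


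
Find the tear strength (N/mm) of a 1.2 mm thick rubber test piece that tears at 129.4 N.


Tear strength = force / thickness
= 129.4 / 1.2
= 107.83 N/mm

107.83 N/mm


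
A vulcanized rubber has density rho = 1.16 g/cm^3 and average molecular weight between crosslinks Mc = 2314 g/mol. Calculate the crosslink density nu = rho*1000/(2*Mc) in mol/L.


nu = rho * 1000 / (2 * Mc)
nu = 1.16 * 1000 / (2 * 2314)
nu = 1160.0 / 4628
nu = 0.2506 mol/L

0.2506 mol/L


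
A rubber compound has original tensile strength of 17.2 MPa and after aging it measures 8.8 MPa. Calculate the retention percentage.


Retention = aged / original * 100
= 8.8 / 17.2 * 100
= 51.2%

51.2%


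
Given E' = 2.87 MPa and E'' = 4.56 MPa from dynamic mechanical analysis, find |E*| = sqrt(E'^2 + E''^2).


|E*| = sqrt(E'^2 + E''^2)
= sqrt(2.87^2 + 4.56^2)
= sqrt(8.2369 + 20.7936)
= 5.388 MPa

5.388 MPa


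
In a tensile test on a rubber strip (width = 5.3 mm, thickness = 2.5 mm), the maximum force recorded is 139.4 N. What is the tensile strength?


Area = width * thickness = 5.3 * 2.5 = 13.25 mm^2
TS = force / area = 139.4 / 13.25 = 10.52 MPa

10.52 MPa


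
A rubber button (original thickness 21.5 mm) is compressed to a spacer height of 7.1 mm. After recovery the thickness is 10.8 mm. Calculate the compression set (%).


CS = (t0 - recovered) / (t0 - ts) * 100
= (21.5 - 10.8) / (21.5 - 7.1) * 100
= 10.7 / 14.4 * 100
= 74.3%

74.3%


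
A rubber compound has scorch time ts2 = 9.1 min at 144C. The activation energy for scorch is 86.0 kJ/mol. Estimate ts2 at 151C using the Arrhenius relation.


Convert temperatures: T1 = 144 + 273.15 = 417.15 K, T2 = 151 + 273.15 = 424.15 K
ts2_new = 9.1 * exp(86000 / 8.314 * (1/424.15 - 1/417.15))
1/T2 - 1/T1 = -3.9563e-05
ts2_new = 6.04 min

6.04 min


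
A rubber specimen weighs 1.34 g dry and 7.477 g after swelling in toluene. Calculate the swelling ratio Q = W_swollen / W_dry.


Q = W_swollen / W_dry
Q = 7.477 / 1.34
Q = 5.58

Q = 5.58


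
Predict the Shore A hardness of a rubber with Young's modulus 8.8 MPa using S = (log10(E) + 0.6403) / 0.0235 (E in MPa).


log10(E) = 0.0235*S - 0.6403  =>  S = (log10(E) + 0.6403) / 0.0235
log10(8.8) = 0.944483
S = (0.944483 + 0.6403) / 0.0235 = 1.584783 / 0.0235
S = 67.4

Shore A = 67.4


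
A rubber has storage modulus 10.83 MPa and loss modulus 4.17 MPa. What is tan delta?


tan delta = E'' / E'
= 4.17 / 10.83
= 0.385

tan delta = 0.385


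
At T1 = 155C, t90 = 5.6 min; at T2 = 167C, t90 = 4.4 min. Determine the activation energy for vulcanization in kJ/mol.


T1 = 428.15 K, T2 = 440.15 K
1/T1 - 1/T2 = 6.3677e-05
ln(t1/t2) = ln(5.6/4.4) = 0.2412
Ea = 8.314 * 0.2412 / 6.3677e-05 = 31487.2265 J/mol
Ea = 31.49 kJ/mol

31.49 kJ/mol


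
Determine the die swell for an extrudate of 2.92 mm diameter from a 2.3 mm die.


Die swell ratio = D_extrudate / D_die
= 2.92 / 2.3
= 1.27

Die swell = 1.27


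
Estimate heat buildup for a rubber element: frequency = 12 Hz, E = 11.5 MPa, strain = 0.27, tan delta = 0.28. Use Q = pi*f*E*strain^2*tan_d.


Q = pi * f * E * strain^2 * tan_d
= pi * 12 * 11.5 * 0.27^2 * 0.28
= pi * 12 * 11.5 * 0.0729 * 0.28
= 8.8494

Q = 8.8494


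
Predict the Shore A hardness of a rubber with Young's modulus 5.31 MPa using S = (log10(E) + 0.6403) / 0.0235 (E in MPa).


log10(E) = 0.0235*S - 0.6403  =>  S = (log10(E) + 0.6403) / 0.0235
log10(5.31) = 0.725095
S = (0.725095 + 0.6403) / 0.0235 = 1.365395 / 0.0235
S = 58.1

Shore A = 58.1


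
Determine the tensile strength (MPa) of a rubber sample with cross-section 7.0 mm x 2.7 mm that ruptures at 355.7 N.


Area = width * thickness = 7.0 * 2.7 = 18.9 mm^2
TS = force / area = 355.7 / 18.9 = 18.82 MPa

18.82 MPa


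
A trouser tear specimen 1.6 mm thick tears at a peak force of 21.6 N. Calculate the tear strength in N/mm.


Tear strength = force / thickness
= 21.6 / 1.6
= 13.5 N/mm

13.5 N/mm


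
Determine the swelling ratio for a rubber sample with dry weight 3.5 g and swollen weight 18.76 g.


Q = W_swollen / W_dry
Q = 18.76 / 3.5
Q = 5.36

Q = 5.36


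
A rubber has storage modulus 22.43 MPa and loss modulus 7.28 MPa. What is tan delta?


tan delta = E'' / E'
= 7.28 / 22.43
= 0.3246

tan delta = 0.3246


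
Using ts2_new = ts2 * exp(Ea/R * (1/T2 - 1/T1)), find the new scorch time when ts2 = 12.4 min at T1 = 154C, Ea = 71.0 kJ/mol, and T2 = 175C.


Convert temperatures: T1 = 154 + 273.15 = 427.15 K, T2 = 175 + 273.15 = 448.15 K
ts2_new = 12.4 * exp(71000 / 8.314 * (1/448.15 - 1/427.15))
1/T2 - 1/T1 = -1.0970e-04
ts2_new = 4.86 min

4.86 min


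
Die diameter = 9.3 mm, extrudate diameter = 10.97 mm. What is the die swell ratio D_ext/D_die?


Die swell ratio = D_extrudate / D_die
= 10.97 / 9.3
= 1.18

Die swell = 1.18


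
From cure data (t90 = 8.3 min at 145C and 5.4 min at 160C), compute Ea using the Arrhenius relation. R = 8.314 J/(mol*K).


T1 = 418.15 K, T2 = 433.15 K
1/T1 - 1/T2 = 8.2817e-05
ln(t1/t2) = ln(8.3/5.4) = 0.4299
Ea = 8.314 * 0.4299 / 8.2817e-05 = 43153.1737 J/mol
Ea = 43.15 kJ/mol

43.15 kJ/mol


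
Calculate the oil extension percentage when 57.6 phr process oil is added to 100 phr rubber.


Oil % = oil / (100 + oil) * 100
= 57.6 / (100 + 57.6) * 100
= 57.6 / 157.6 * 100
= 36.55%

36.55%


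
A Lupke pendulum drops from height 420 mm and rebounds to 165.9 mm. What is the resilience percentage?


Resilience = h_rebound / h_drop * 100
= 165.9 / 420 * 100
= 39.5%

39.5%


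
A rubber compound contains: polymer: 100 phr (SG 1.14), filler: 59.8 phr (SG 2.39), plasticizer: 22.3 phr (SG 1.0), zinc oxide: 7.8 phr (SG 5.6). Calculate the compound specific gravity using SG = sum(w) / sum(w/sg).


Sum of weights = 189.9
Volume contributions:
  polymer: 100/1.14 = 87.7193
  filler: 59.8/2.39 = 25.0209
  plasticizer: 22.3/1.0 = 22.3000
  zinc oxide: 7.8/5.6 = 1.3929
Sum of volumes = 136.4331
SG = 189.9 / 136.4331 = 1.392

SG = 1.392


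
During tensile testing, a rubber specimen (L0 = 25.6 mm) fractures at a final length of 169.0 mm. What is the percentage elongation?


Elongation = (Lf - L0) / L0 * 100
= (169.0 - 25.6) / 25.6 * 100
= 143.4 / 25.6 * 100
= 560.2%

560.2%


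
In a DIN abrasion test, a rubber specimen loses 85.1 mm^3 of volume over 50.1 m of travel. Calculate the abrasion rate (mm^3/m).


Rate = volume_loss / distance
= 85.1 / 50.1
= 1.699 mm^3/m

1.699 mm^3/m


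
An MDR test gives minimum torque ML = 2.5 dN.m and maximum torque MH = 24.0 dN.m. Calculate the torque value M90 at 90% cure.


M90 = ML + 0.9 * (MH - ML)
M90 = 2.5 + 0.9 * (24.0 - 2.5)
M90 = 2.5 + 0.9 * 21.5
M90 = 21.85 dN.m

21.85 dN.m


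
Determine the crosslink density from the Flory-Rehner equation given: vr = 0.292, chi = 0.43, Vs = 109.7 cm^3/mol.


ln(1 - vr) = ln(1 - 0.292) = -0.3453
Numerator = -((-0.3453) + 0.292 + 0.43 * 0.292^2) = 0.0166
Denominator = 109.7 * (0.292^(1/3) - 0.292/2) = 56.7619
nu = 0.0166 / 56.7619 = 2.9329e-04 mol/cm^3

2.9329e-04 mol/cm^3


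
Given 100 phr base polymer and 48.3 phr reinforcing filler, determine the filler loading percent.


Filler % = filler / (rubber + filler) * 100
= 48.3 / (100 + 48.3) * 100
= 48.3 / 148.3 * 100
= 32.57%

32.57%


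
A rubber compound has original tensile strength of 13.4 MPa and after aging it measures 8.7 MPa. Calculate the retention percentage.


Retention = aged / original * 100
= 8.7 / 13.4 * 100
= 64.9%

64.9%


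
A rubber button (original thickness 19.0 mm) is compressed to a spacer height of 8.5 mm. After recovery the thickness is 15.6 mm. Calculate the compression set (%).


CS = (t0 - recovered) / (t0 - ts) * 100
= (19.0 - 15.6) / (19.0 - 8.5) * 100
= 3.4 / 10.5 * 100
= 32.4%

32.4%


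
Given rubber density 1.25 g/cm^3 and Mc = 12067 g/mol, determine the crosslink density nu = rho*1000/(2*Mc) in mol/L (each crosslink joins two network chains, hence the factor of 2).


nu = rho * 1000 / (2 * Mc)
nu = 1.25 * 1000 / (2 * 12067)
nu = 1250.0 / 24134
nu = 0.0518 mol/L

0.0518 mol/L


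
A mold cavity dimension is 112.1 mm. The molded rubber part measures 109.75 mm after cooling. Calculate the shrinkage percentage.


Shrinkage = (mold - part) / mold * 100
= (112.1 - 109.75) / 112.1 * 100
= 2.35 / 112.1 * 100
= 2.1%

2.1%


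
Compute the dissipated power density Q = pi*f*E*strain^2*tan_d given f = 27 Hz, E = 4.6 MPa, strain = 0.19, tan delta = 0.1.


Q = pi * f * E * strain^2 * tan_d
= pi * 27 * 4.6 * 0.19^2 * 0.1
= pi * 27 * 4.6 * 0.0361 * 0.1
= 1.4086

Q = 1.4086


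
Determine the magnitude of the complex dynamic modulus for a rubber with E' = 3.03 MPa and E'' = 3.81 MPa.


|E*| = sqrt(E'^2 + E''^2)
= sqrt(3.03^2 + 3.81^2)
= sqrt(9.1809 + 14.5161)
= 4.868 MPa

4.868 MPa


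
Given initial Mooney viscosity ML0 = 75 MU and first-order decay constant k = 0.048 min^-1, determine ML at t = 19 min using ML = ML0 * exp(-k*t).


ML = ML0 * exp(-k * t)
ML = 75 * exp(-0.048 * 19)
ML = 75 * 0.4017
ML = 30.13 MU

30.13 MU


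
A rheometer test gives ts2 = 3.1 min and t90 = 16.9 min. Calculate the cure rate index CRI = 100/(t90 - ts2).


CRI = 100 / (t90 - ts2)
= 100 / (16.9 - 3.1)
= 100 / 13.8
= 7.25 min^-1

7.25 min^-1


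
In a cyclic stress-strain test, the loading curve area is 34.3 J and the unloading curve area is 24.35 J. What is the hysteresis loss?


Hysteresis loss = loading - unloading
= 34.3 - 24.35
= 9.95 J

9.95 J


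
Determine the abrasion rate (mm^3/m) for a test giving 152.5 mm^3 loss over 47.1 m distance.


Rate = volume_loss / distance
= 152.5 / 47.1
= 3.238 mm^3/m

3.238 mm^3/m


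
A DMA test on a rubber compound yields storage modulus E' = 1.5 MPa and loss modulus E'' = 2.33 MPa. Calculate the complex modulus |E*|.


|E*| = sqrt(E'^2 + E''^2)
= sqrt(1.5^2 + 2.33^2)
= sqrt(2.2500 + 5.4289)
= 2.771 MPa

2.771 MPa


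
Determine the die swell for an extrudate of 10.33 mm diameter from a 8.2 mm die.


Die swell ratio = D_extrudate / D_die
= 10.33 / 8.2
= 1.26

Die swell = 1.26


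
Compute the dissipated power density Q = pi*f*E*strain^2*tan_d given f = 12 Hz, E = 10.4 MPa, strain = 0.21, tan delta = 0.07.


Q = pi * f * E * strain^2 * tan_d
= pi * 12 * 10.4 * 0.21^2 * 0.07
= pi * 12 * 10.4 * 0.0441 * 0.07
= 1.2103

Q = 1.2103


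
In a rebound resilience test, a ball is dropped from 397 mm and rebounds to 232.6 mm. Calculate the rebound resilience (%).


Resilience = h_rebound / h_drop * 100
= 232.6 / 397 * 100
= 58.6%

58.6%


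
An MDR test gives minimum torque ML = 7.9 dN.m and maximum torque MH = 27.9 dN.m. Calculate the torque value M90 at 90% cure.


M90 = ML + 0.9 * (MH - ML)
M90 = 7.9 + 0.9 * (27.9 - 7.9)
M90 = 7.9 + 0.9 * 20.0
M90 = 25.9 dN.m

25.9 dN.m


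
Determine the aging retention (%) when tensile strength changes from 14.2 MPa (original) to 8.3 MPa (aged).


Retention = aged / original * 100
= 8.3 / 14.2 * 100
= 58.5%

58.5%


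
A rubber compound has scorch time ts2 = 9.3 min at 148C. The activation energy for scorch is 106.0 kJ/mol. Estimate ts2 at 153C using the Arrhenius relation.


Convert temperatures: T1 = 148 + 273.15 = 421.15 K, T2 = 153 + 273.15 = 426.15 K
ts2_new = 9.3 * exp(106000 / 8.314 * (1/426.15 - 1/421.15))
1/T2 - 1/T1 = -2.7859e-05
ts2_new = 6.52 min

6.52 min


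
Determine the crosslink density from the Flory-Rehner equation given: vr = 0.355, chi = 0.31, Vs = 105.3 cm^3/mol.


ln(1 - vr) = ln(1 - 0.355) = -0.4385
Numerator = -((-0.4385) + 0.355 + 0.31 * 0.355^2) = 0.0444
Denominator = 105.3 * (0.355^(1/3) - 0.355/2) = 55.8690
nu = 0.0444 / 55.8690 = 7.9538e-04 mol/cm^3

7.9538e-04 mol/cm^3


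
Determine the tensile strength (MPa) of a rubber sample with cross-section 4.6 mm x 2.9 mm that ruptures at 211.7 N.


Area = width * thickness = 4.6 * 2.9 = 13.34 mm^2
TS = force / area = 211.7 / 13.34 = 15.87 MPa

15.87 MPa


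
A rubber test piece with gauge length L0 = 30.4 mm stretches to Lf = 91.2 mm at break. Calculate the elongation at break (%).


Elongation = (Lf - L0) / L0 * 100
= (91.2 - 30.4) / 30.4 * 100
= 60.8 / 30.4 * 100
= 200.0%

200.0%


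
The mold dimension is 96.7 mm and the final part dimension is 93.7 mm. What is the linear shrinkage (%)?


Shrinkage = (mold - part) / mold * 100
= (96.7 - 93.7) / 96.7 * 100
= 3.0 / 96.7 * 100
= 3.1%

3.1%


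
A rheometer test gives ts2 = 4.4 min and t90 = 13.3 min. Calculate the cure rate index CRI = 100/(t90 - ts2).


CRI = 100 / (t90 - ts2)
= 100 / (13.3 - 4.4)
= 100 / 8.9
= 11.24 min^-1

11.24 min^-1


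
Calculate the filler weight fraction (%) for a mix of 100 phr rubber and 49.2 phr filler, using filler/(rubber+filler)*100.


Filler % = filler / (rubber + filler) * 100
= 49.2 / (100 + 49.2) * 100
= 49.2 / 149.2 * 100
= 32.98%

32.98%


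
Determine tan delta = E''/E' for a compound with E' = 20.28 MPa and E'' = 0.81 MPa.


tan delta = E'' / E'
= 0.81 / 20.28
= 0.0399

tan delta = 0.0399


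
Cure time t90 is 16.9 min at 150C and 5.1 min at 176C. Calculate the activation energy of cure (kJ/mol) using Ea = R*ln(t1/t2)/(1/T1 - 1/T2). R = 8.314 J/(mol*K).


T1 = 423.15 K, T2 = 449.15 K
1/T1 - 1/T2 = 1.3680e-04
ln(t1/t2) = ln(16.9/5.1) = 1.1981
Ea = 8.314 * 1.1981 / 1.3680e-04 = 72812.4647 J/mol
Ea = 72.81 kJ/mol

72.81 kJ/mol


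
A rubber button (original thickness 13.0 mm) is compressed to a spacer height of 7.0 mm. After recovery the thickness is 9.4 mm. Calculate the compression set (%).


CS = (t0 - recovered) / (t0 - ts) * 100
= (13.0 - 9.4) / (13.0 - 7.0) * 100
= 3.6 / 6.0 * 100
= 60.0%

60.0%


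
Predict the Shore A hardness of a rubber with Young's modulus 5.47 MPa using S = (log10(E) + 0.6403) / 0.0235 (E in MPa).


log10(E) = 0.0235*S - 0.6403  =>  S = (log10(E) + 0.6403) / 0.0235
log10(5.47) = 0.737987
S = (0.737987 + 0.6403) / 0.0235 = 1.378287 / 0.0235
S = 58.7

Shore A = 58.7


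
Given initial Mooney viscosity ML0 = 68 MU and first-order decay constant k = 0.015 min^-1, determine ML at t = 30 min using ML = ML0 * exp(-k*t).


ML = ML0 * exp(-k * t)
ML = 68 * exp(-0.015 * 30)
ML = 68 * 0.6376
ML = 43.36 MU

43.36 MU


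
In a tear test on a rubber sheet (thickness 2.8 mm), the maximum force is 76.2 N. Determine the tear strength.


Tear strength = force / thickness
= 76.2 / 2.8
= 27.21 N/mm

27.21 N/mm


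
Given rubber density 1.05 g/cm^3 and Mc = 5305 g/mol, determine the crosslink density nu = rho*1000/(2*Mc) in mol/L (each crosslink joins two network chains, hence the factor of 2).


nu = rho * 1000 / (2 * Mc)
nu = 1.05 * 1000 / (2 * 5305)
nu = 1050.0 / 10610
nu = 0.0990 mol/L

0.0990 mol/L


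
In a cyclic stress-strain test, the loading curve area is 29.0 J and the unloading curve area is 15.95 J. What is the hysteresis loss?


Hysteresis loss = loading - unloading
= 29.0 - 15.95
= 13.05 J

13.05 J


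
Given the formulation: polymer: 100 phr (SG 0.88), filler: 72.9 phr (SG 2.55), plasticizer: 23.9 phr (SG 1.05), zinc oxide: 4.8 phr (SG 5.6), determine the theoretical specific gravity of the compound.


Sum of weights = 201.6
Volume contributions:
  polymer: 100/0.88 = 113.6364
  filler: 72.9/2.55 = 28.5882
  plasticizer: 23.9/1.05 = 22.7619
  zinc oxide: 4.8/5.6 = 0.8571
Sum of volumes = 165.8436
SG = 201.6 / 165.8436 = 1.216

SG = 1.216


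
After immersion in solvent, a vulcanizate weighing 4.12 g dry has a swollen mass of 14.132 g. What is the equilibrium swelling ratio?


Q = W_swollen / W_dry
Q = 14.132 / 4.12
Q = 3.43

Q = 3.43


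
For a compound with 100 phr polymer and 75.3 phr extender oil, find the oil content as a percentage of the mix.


Oil % = oil / (100 + oil) * 100
= 75.3 / (100 + 75.3) * 100
= 75.3 / 175.3 * 100
= 42.95%

42.95%


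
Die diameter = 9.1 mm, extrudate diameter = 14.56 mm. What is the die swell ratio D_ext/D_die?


Die swell ratio = D_extrudate / D_die
= 14.56 / 9.1
= 1.6

Die swell = 1.6


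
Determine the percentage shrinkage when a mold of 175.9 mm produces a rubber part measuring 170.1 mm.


Shrinkage = (mold - part) / mold * 100
= (175.9 - 170.1) / 175.9 * 100
= 5.8 / 175.9 * 100
= 3.3%

3.3%


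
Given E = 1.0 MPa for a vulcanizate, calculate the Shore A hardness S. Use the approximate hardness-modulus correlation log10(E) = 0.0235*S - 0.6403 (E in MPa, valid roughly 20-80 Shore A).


log10(E) = 0.0235*S - 0.6403  =>  S = (log10(E) + 0.6403) / 0.0235
log10(1.0) = 0.000000
S = (0.000000 + 0.6403) / 0.0235 = 0.640300 / 0.0235
S = 27.2

Shore A = 27.2


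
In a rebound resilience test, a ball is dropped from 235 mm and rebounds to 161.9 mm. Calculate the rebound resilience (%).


Resilience = h_rebound / h_drop * 100
= 161.9 / 235 * 100
= 68.9%

68.9%


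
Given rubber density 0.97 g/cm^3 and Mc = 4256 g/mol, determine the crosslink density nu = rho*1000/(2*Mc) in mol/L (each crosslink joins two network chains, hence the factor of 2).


nu = rho * 1000 / (2 * Mc)
nu = 0.97 * 1000 / (2 * 4256)
nu = 970.0 / 8512
nu = 0.1140 mol/L

0.1140 mol/L


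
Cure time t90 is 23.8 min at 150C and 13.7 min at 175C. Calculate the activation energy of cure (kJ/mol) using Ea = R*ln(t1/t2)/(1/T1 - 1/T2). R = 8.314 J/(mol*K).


T1 = 423.15 K, T2 = 448.15 K
1/T1 - 1/T2 = 1.3183e-04
ln(t1/t2) = ln(23.8/13.7) = 0.5523
Ea = 8.314 * 0.5523 / 1.3183e-04 = 34830.1014 J/mol
Ea = 34.83 kJ/mol

34.83 kJ/mol


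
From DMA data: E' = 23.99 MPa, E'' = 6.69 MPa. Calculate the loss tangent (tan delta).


tan delta = E'' / E'
= 6.69 / 23.99
= 0.2789

tan delta = 0.2789


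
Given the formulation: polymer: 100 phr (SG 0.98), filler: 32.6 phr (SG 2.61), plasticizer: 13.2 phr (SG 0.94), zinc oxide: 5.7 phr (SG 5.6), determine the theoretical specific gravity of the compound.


Sum of weights = 151.5
Volume contributions:
  polymer: 100/0.98 = 102.0408
  filler: 32.6/2.61 = 12.4904
  plasticizer: 13.2/0.94 = 14.0426
  zinc oxide: 5.7/5.6 = 1.0179
Sum of volumes = 129.5916
SG = 151.5 / 129.5916 = 1.169

SG = 1.169


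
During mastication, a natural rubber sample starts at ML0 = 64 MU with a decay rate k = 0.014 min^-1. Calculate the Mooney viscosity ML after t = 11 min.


ML = ML0 * exp(-k * t)
ML = 64 * exp(-0.014 * 11)
ML = 64 * 0.8573
ML = 54.87 MU

54.87 MU


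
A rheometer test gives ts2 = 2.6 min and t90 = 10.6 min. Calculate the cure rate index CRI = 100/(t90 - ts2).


CRI = 100 / (t90 - ts2)
= 100 / (10.6 - 2.6)
= 100 / 8.0
= 12.5 min^-1

12.5 min^-1


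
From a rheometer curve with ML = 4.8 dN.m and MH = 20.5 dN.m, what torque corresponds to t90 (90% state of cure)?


M90 = ML + 0.9 * (MH - ML)
M90 = 4.8 + 0.9 * (20.5 - 4.8)
M90 = 4.8 + 0.9 * 15.7
M90 = 18.93 dN.m

18.93 dN.m


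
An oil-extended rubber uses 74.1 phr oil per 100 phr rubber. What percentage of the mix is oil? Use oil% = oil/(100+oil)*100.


Oil % = oil / (100 + oil) * 100
= 74.1 / (100 + 74.1) * 100
= 74.1 / 174.1 * 100
= 42.56%

42.56%


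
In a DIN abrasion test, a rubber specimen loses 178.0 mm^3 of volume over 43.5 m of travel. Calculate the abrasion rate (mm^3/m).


Rate = volume_loss / distance
= 178.0 / 43.5
= 4.092 mm^3/m

4.092 mm^3/m


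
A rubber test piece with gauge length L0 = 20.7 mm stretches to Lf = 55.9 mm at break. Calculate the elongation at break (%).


Elongation = (Lf - L0) / L0 * 100
= (55.9 - 20.7) / 20.7 * 100
= 35.2 / 20.7 * 100
= 170.0%

170.0%


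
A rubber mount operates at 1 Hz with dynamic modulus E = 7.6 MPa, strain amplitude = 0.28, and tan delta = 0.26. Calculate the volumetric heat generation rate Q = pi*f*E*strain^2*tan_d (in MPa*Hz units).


Q = pi * f * E * strain^2 * tan_d
= pi * 1 * 7.6 * 0.28^2 * 0.26
= pi * 1 * 7.6 * 0.0784 * 0.26
= 0.4867

Q = 0.4867


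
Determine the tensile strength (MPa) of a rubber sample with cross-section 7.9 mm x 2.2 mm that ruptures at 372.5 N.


Area = width * thickness = 7.9 * 2.2 = 17.38 mm^2
TS = force / area = 372.5 / 17.38 = 21.43 MPa

21.43 MPa


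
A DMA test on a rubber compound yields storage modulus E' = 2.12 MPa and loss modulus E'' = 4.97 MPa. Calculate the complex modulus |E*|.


|E*| = sqrt(E'^2 + E''^2)
= sqrt(2.12^2 + 4.97^2)
= sqrt(4.4944 + 24.7009)
= 5.403 MPa

5.403 MPa


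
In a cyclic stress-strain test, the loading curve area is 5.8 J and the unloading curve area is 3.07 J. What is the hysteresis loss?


Hysteresis loss = loading - unloading
= 5.8 - 3.07
= 2.73 J

2.73 J


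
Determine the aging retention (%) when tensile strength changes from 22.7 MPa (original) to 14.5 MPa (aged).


Retention = aged / original * 100
= 14.5 / 22.7 * 100
= 63.9%

63.9%


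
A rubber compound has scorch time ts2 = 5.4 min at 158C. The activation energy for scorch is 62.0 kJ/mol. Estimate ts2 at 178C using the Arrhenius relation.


Convert temperatures: T1 = 158 + 273.15 = 431.15 K, T2 = 178 + 273.15 = 451.15 K
ts2_new = 5.4 * exp(62000 / 8.314 * (1/451.15 - 1/431.15))
1/T2 - 1/T1 = -1.0282e-04
ts2_new = 2.51 min

2.51 min


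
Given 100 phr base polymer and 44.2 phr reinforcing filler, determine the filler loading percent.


Filler % = filler / (rubber + filler) * 100
= 44.2 / (100 + 44.2) * 100
= 44.2 / 144.2 * 100
= 30.65%

30.65%


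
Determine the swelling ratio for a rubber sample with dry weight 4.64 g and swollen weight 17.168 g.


Q = W_swollen / W_dry
Q = 17.168 / 4.64
Q = 3.7

Q = 3.7


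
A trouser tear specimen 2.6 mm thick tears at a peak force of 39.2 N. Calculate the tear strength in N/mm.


Tear strength = force / thickness
= 39.2 / 2.6
= 15.08 N/mm

15.08 N/mm


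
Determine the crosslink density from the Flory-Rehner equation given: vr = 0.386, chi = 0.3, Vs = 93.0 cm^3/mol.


ln(1 - vr) = ln(1 - 0.386) = -0.4878
Numerator = -((-0.4878) + 0.386 + 0.3 * 0.386^2) = 0.0571
Denominator = 93.0 * (0.386^(1/3) - 0.386/2) = 49.7650
nu = 0.0571 / 49.7650 = 0.0011 mol/cm^3

0.0011 mol/cm^3


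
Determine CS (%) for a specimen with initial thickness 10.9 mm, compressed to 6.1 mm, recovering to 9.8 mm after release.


CS = (t0 - recovered) / (t0 - ts) * 100
= (10.9 - 9.8) / (10.9 - 6.1) * 100
= 1.1 / 4.8 * 100
= 22.9%

22.9%


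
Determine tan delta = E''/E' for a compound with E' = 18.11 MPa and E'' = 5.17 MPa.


tan delta = E'' / E'
= 5.17 / 18.11
= 0.2855

tan delta = 0.2855


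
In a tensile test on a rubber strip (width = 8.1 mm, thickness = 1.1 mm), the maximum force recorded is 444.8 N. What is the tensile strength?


Area = width * thickness = 8.1 * 1.1 = 8.91 mm^2
TS = force / area = 444.8 / 8.91 = 49.92 MPa

49.92 MPa


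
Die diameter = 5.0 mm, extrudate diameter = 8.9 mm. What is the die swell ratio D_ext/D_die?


Die swell ratio = D_extrudate / D_die
= 8.9 / 5.0
= 1.78

Die swell = 1.78


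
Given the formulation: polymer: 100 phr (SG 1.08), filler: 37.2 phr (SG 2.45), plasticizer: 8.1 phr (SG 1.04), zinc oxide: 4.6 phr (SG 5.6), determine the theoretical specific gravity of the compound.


Sum of weights = 149.9
Volume contributions:
  polymer: 100/1.08 = 92.5926
  filler: 37.2/2.45 = 15.1837
  plasticizer: 8.1/1.04 = 7.7885
  zinc oxide: 4.6/5.6 = 0.8214
Sum of volumes = 116.3862
SG = 149.9 / 116.3862 = 1.288

SG = 1.288


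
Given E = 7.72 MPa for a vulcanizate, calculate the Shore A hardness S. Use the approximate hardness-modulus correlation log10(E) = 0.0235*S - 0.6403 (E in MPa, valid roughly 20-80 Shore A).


log10(E) = 0.0235*S - 0.6403  =>  S = (log10(E) + 0.6403) / 0.0235
log10(7.72) = 0.887617
S = (0.887617 + 0.6403) / 0.0235 = 1.527917 / 0.0235
S = 65.0

Shore A = 65.0


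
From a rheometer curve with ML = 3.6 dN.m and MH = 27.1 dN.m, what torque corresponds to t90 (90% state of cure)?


M90 = ML + 0.9 * (MH - ML)
M90 = 3.6 + 0.9 * (27.1 - 3.6)
M90 = 3.6 + 0.9 * 23.5
M90 = 24.75 dN.m

24.75 dN.m


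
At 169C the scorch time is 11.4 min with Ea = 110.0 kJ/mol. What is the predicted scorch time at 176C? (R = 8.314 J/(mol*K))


Convert temperatures: T1 = 169 + 273.15 = 442.15 K, T2 = 176 + 273.15 = 449.15 K
ts2_new = 11.4 * exp(110000 / 8.314 * (1/449.15 - 1/442.15))
1/T2 - 1/T1 = -3.5248e-05
ts2_new = 7.15 min

7.15 min


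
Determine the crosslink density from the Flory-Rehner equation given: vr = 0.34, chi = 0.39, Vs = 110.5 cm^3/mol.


ln(1 - vr) = ln(1 - 0.34) = -0.4155
Numerator = -((-0.4155) + 0.34 + 0.39 * 0.34^2) = 0.0304
Denominator = 110.5 * (0.34^(1/3) - 0.34/2) = 58.3388
nu = 0.0304 / 58.3388 = 5.2163e-04 mol/cm^3

5.2163e-04 mol/cm^3


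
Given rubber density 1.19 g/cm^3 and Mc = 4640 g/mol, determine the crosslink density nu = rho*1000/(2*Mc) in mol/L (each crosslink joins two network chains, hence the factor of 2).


nu = rho * 1000 / (2 * Mc)
nu = 1.19 * 1000 / (2 * 4640)
nu = 1190.0 / 9280
nu = 0.1282 mol/L

0.1282 mol/L


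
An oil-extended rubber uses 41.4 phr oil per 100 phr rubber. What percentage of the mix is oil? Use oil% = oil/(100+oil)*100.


Oil % = oil / (100 + oil) * 100
= 41.4 / (100 + 41.4) * 100
= 41.4 / 141.4 * 100
= 29.28%

29.28%


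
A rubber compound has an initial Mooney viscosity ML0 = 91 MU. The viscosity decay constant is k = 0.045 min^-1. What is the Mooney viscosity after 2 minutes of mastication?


ML = ML0 * exp(-k * t)
ML = 91 * exp(-0.045 * 2)
ML = 91 * 0.9139
ML = 83.17 MU

83.17 MU


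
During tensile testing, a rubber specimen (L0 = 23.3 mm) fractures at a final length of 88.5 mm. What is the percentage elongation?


Elongation = (Lf - L0) / L0 * 100
= (88.5 - 23.3) / 23.3 * 100
= 65.2 / 23.3 * 100
= 279.8%

279.8%


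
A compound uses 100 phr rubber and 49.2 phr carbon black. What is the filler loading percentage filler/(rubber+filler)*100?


Filler % = filler / (rubber + filler) * 100
= 49.2 / (100 + 49.2) * 100
= 49.2 / 149.2 * 100
= 32.98%

32.98%


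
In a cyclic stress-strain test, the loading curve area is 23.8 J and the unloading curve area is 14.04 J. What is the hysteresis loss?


Hysteresis loss = loading - unloading
= 23.8 - 14.04
= 9.76 J

9.76 J
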